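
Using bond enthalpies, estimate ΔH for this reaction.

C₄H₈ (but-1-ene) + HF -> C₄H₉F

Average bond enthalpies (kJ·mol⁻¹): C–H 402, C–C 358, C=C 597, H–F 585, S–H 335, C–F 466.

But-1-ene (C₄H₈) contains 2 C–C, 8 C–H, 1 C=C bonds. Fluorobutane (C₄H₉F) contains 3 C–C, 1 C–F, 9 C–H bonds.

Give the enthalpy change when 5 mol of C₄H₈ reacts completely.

Bonds broken (reactants):
  C–C: 2 × 358 = 716
  C–H: 8 × 402 = 3216
  C=C: 1 × 597 = 597
  H–F: 1 × 585 = 585
  Σ(broken) = 5114 kJ
Bonds formed (products):
  C–C: 3 × 358 = 1074
  C–F: 1 × 466 = 466
  C–H: 9 × 402 = 3618
  Σ(formed) = 5158 kJ
ΔH = Σ(broken) − Σ(formed) = 5114 − 5158 = −44 kJ
For 5× the reaction as written: 5 × (−44) = −220 kJ

ΔH = −220 kJ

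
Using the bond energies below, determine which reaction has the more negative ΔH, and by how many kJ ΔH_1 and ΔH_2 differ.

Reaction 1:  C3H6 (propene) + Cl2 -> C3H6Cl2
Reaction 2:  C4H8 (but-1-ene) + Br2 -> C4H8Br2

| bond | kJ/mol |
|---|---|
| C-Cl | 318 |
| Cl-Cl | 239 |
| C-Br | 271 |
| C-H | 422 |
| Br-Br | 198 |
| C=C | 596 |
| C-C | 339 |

Reaction 1, by 53 kJ

Reaction 1:
  Bonds broken (reactants):
    C-C: 1 × 339 = 339
    C-H: 6 × 422 = 2532
    C=C: 1 × 596 = 596
    Cl-Cl: 1 × 239 = 239
    Σ(broken) = 3706 kJ
  Bonds formed (products):
    C-C: 2 × 339 = 678
    C-Cl: 2 × 318 = 636
    C-H: 6 × 422 = 2532
    Σ(formed) = 3846 kJ
  ΔH_1 = 3706 − 3846 = −140 kJ
Reaction 2:
  Bonds broken (reactants):
    Br-Br: 1 × 198 = 198
    C-C: 2 × 339 = 678
    C-H: 8 × 422 = 3376
    C=C: 1 × 596 = 596
    Σ(broken) = 4848 kJ
  Bonds formed (products):
    C-Br: 2 × 271 = 542
    C-C: 3 × 339 = 1017
    C-H: 8 × 422 = 3376
    Σ(formed) = 4935 kJ
  ΔH_2 = 4848 − 4935 = −87 kJ
ΔH_1 − ΔH_2 = −53 kJ, so reaction 1 has the more negative ΔH; |ΔH_1 − ΔH_2| = 53 kJ.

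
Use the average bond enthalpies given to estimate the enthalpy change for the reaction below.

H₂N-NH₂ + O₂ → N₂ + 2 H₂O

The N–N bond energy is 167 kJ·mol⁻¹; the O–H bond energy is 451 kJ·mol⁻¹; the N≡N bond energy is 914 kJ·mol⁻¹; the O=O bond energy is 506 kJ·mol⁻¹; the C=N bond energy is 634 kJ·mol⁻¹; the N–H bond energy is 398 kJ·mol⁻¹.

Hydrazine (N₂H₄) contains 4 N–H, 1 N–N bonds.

Bonds broken (reactants):
  N–H: 4 × 398 = 1592
  N–N: 1 × 167 = 167
  O=O: 1 × 506 = 506
  Σ(broken) = 2265 kJ
Bonds formed (products):
  N≡N: 1 × 914 = 914
  O–H: 4 × 451 = 1804
  Σ(formed) = 2718 kJ
ΔH = Σ(broken) − Σ(formed) = 2265 − 2718 = −453 kJ

ΔH ≈ −453 kJ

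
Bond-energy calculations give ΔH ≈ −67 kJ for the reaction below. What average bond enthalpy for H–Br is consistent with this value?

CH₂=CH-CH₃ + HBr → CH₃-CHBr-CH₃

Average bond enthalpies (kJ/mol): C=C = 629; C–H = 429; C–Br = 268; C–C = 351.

Let D be the H–Br bond energy.
Σ(broken) = 1×351 + 6×429 + 1×629 + 1×D = 3554 + D
Σ(formed) = 1×268 + 2×351 + 7×429 = 3973
ΔH = Σ(broken) − Σ(formed) = (3554 + D) − (3973) = −419 + D
Setting this equal to −67 kJ gives D = 352 kJ/mol.

D(H–Br) ≈ 352 kJ/mol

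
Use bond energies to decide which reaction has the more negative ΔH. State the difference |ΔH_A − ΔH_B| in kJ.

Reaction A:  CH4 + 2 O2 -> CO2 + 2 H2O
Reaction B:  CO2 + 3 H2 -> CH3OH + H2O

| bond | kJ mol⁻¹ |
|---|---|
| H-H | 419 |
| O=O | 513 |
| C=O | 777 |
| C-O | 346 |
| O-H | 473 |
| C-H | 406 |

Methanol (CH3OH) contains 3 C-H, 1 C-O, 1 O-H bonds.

Reaction A:
  Bonds broken (reactants):
    C-H: 4 × 406 = 1624
    O=O: 2 × 513 = 1026
    Σ(broken) = 2650 kJ
  Bonds formed (products):
    C=O: 2 × 777 = 1554
    O-H: 4 × 473 = 1892
    Σ(formed) = 3446 kJ
  ΔH_A = 2650 − 3446 = −796 kJ
Reaction B:
  Bonds broken (reactants):
    C=O: 2 × 777 = 1554
    H-H: 3 × 419 = 1257
    Σ(broken) = 2811 kJ
  Bonds formed (products):
    C-H: 3 × 406 = 1218
    C-O: 1 × 346 = 346
    O-H: 3 × 473 = 1419
    Σ(formed) = 2983 kJ
  ΔH_B = 2811 − 2983 = −172 kJ
ΔH_A − ΔH_B = −624 kJ, so reaction A has the more negative ΔH; |ΔH_A − ΔH_B| = 624 kJ.

Reaction A, by 624 kJ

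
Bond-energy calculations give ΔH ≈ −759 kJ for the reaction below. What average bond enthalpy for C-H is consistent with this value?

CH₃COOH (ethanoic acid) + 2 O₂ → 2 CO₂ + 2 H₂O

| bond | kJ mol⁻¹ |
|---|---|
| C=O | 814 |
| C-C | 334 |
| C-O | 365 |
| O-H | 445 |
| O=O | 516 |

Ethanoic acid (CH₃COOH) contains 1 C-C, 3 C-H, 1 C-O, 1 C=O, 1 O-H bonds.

Let D be the C-H bond energy.
Σ(broken) = 1×334 + 3×D + 1×365 + 1×814 + 1×445 + 2×516 = 2990 + 3D
Σ(formed) = 4×814 + 4×445 = 5036
ΔH = Σ(broken) − Σ(formed) = (2990 + 3D) − (5036) = −2046 + 3D
Setting this equal to −759 kJ gives 3D = 1287, so D = 429 kJ/mol.

D(C-H) ≈ 429 kJ/mol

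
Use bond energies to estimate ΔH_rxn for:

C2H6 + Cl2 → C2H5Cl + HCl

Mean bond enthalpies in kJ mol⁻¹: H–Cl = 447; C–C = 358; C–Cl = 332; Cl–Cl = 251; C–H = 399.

ΔH ≈ −129 kJ

Bonds broken (reactants):
  C–C: 1 × 358 = 358
  C–H: 6 × 399 = 2394
  Cl–Cl: 1 × 251 = 251
  Σ(broken) = 3003 kJ
Bonds formed (products):
  C–C: 1 × 358 = 358
  C–Cl: 1 × 332 = 332
  C–H: 5 × 399 = 1995
  H–Cl: 1 × 447 = 447
  Σ(formed) = 3132 kJ
ΔH = Σ(broken) − Σ(formed) = 3003 − 3132 = −129 kJ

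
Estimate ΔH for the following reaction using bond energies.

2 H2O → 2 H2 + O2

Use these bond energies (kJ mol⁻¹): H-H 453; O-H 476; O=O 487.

Bonds broken (reactants):
  O-H: 4 × 476 = 1904
  Σ(broken) = 1904 kJ
Bonds formed (products):
  H-H: 2 × 453 = 906
  O=O: 1 × 487 = 487
  Σ(formed) = 1393 kJ
ΔH = Σ(broken) − Σ(formed) = 1904 − 1393 = +511 kJ

ΔH ≈ +511 kJ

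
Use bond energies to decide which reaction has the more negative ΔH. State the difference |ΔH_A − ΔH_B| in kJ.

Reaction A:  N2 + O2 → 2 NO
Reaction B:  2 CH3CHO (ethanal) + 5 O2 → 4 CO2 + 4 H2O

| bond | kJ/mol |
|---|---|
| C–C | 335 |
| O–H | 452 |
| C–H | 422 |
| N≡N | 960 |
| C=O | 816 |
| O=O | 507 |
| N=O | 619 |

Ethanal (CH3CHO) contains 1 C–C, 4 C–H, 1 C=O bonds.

Reaction A:
  Bonds broken (reactants):
    N≡N: 1 × 960 = 960
    O=O: 1 × 507 = 507
    Σ(broken) = 1467 kJ
  Bonds formed (products):
    N=O: 2 × 619 = 1238
    Σ(formed) = 1238 kJ
  ΔH_A = 1467 − 1238 = +229 kJ
Reaction B:
  Bonds broken (reactants):
    C–C: 2 × 335 = 670
    C–H: 8 × 422 = 3376
    C=O: 2 × 816 = 1632
    O=O: 5 × 507 = 2535
    Σ(broken) = 8213 kJ
  Bonds formed (products):
    C=O: 8 × 816 = 6528
    O–H: 8 × 452 = 3616
    Σ(formed) = 10144 kJ
  ΔH_B = 8213 − 10144 = −1931 kJ
ΔH_A − ΔH_B = +2160 kJ, so reaction B has the more negative ΔH; |ΔH_A − ΔH_B| = 2160 kJ.

Reaction B, by 2160 kJ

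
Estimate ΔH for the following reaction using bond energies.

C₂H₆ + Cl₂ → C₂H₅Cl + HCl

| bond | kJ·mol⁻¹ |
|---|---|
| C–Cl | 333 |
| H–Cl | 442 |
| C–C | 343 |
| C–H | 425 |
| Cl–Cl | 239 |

Bonds broken (reactants):
  C–C: 1 × 343 = 343
  C–H: 6 × 425 = 2550
  Cl–Cl: 1 × 239 = 239
  Σ(broken) = 3132 kJ
Bonds formed (products):
  C–C: 1 × 343 = 343
  C–Cl: 1 × 333 = 333
  C–H: 5 × 425 = 2125
  H–Cl: 1 × 442 = 442
  Σ(formed) = 3243 kJ
ΔH = Σ(broken) − Σ(formed) = 3132 − 3243 = −111 kJ

ΔH ≈ −111 kJ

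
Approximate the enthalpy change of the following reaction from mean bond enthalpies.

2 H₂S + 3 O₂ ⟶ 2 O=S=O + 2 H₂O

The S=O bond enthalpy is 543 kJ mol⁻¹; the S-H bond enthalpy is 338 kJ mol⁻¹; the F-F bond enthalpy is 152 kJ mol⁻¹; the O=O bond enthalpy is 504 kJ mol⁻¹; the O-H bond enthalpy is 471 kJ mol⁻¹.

ΔH ≈ −1192 kJ

Bonds broken (reactants):
  O=O: 3 × 504 = 1512
  S-H: 4 × 338 = 1352
  Σ(broken) = 2864 kJ
Bonds formed (products):
  O-H: 4 × 471 = 1884
  S=O: 4 × 543 = 2172
  Σ(formed) = 4056 kJ
ΔH = Σ(broken) − Σ(formed) = 2864 − 4056 = −1192 kJ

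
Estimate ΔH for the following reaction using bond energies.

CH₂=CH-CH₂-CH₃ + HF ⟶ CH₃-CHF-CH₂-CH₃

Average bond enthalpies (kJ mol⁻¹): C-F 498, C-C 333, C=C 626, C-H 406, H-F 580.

Bonds broken (reactants):
  C-C: 2 × 333 = 666
  C-H: 8 × 406 = 3248
  C=C: 1 × 626 = 626
  H-F: 1 × 580 = 580
  Σ(broken) = 5120 kJ
Bonds formed (products):
  C-C: 3 × 333 = 999
  C-F: 1 × 498 = 498
  C-H: 9 × 406 = 3654
  Σ(formed) = 5151 kJ
ΔH = Σ(broken) − Σ(formed) = 5120 − 5151 = −31 kJ

ΔH ≈ −31 kJ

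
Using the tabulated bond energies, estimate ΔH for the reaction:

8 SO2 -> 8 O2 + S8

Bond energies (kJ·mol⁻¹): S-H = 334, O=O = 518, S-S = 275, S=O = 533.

Bonds broken (reactants):
  S=O: 16 × 533 = 8528
  Σ(broken) = 8528 kJ
Bonds formed (products):
  O=O: 8 × 518 = 4144
  S-S: 8 × 275 = 2200
  Σ(formed) = 6344 kJ
ΔH = Σ(broken) − Σ(formed) = 8528 − 6344 = +2184 kJ

ΔH ≈ +2184 kJ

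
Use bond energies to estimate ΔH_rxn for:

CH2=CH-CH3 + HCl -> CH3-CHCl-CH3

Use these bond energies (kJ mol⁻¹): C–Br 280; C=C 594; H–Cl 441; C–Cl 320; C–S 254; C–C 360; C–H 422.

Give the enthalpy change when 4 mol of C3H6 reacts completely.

Bonds broken (reactants):
  C–C: 1 × 360 = 360
  C–H: 6 × 422 = 2532
  C=C: 1 × 594 = 594
  H–Cl: 1 × 441 = 441
  Σ(broken) = 3927 kJ
Bonds formed (products):
  C–C: 2 × 360 = 720
  C–Cl: 1 × 320 = 320
  C–H: 7 × 422 = 2954
  Σ(formed) = 3994 kJ
ΔH = Σ(broken) − Σ(formed) = 3927 − 3994 = −67 kJ
For 4× the reaction as written: 4 × (−67) = −268 kJ

ΔH = −268 kJ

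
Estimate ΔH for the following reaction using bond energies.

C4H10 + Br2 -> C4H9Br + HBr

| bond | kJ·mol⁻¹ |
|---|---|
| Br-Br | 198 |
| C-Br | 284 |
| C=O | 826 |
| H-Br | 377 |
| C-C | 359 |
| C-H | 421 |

ΔH ≈ −42 kJ

Bonds broken (reactants):
  Br-Br: 1 × 198 = 198
  C-C: 3 × 359 = 1077
  C-H: 10 × 421 = 4210
  Σ(broken) = 5485 kJ
Bonds formed (products):
  C-Br: 1 × 284 = 284
  C-C: 3 × 359 = 1077
  C-H: 9 × 421 = 3789
  H-Br: 1 × 377 = 377
  Σ(formed) = 5527 kJ
ΔH = Σ(broken) − Σ(formed) = 5485 − 5527 = −42 kJ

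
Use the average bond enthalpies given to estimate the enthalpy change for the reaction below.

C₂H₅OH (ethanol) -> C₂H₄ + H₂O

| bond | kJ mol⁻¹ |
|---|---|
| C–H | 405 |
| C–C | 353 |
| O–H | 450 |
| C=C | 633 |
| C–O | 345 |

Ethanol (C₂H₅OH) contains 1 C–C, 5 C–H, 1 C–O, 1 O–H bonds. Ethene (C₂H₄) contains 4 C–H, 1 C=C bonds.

Bonds broken (reactants):
  C–C: 1 × 353 = 353
  C–H: 5 × 405 = 2025
  C–O: 1 × 345 = 345
  O–H: 1 × 450 = 450
  Σ(broken) = 3173 kJ
Bonds formed (products):
  C–H: 4 × 405 = 1620
  C=C: 1 × 633 = 633
  O–H: 2 × 450 = 900
  Σ(formed) = 3153 kJ
ΔH = Σ(broken) − Σ(formed) = 3173 − 3153 = +20 kJ

ΔH ≈ +20 kJ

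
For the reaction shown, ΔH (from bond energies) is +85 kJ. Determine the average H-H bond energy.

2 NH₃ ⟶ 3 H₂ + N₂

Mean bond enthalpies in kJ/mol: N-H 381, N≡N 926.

Let D be the H-H bond energy.
Σ(broken) = 6×381 = 2286
Σ(formed) = 3×D + 1×926 = 926 + 3D
ΔH = Σ(broken) − Σ(formed) = (2286) − (926 + 3D) = +1360 − 3D
Setting this equal to +85 kJ gives 3D = 1275, so D = 425 kJ/mol.

D(H-H) ≈ 425 kJ/mol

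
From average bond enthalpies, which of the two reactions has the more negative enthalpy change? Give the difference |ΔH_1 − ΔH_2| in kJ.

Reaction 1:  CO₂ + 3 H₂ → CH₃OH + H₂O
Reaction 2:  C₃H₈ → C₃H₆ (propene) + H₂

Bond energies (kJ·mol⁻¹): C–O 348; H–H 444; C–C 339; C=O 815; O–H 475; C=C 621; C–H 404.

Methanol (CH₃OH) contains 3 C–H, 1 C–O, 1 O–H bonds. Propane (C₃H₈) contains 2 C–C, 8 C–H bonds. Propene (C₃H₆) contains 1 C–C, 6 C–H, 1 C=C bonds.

Reaction 1:
  Bonds broken (reactants):
    C=O: 2 × 815 = 1630
    H–H: 3 × 444 = 1332
    Σ(broken) = 2962 kJ
  Bonds formed (products):
    C–H: 3 × 404 = 1212
    C–O: 1 × 348 = 348
    O–H: 3 × 475 = 1425
    Σ(formed) = 2985 kJ
  ΔH_1 = 2962 − 2985 = −23 kJ
Reaction 2:
  Bonds broken (reactants):
    C–C: 2 × 339 = 678
    C–H: 8 × 404 = 3232
    Σ(broken) = 3910 kJ
  Bonds formed (products):
    C–C: 1 × 339 = 339
    C–H: 6 × 404 = 2424
    C=C: 1 × 621 = 621
    H–H: 1 × 444 = 444
    Σ(formed) = 3828 kJ
  ΔH_2 = 3910 − 3828 = +82 kJ
ΔH_1 − ΔH_2 = −105 kJ, so reaction 1 has the more negative ΔH; |ΔH_1 − ΔH_2| = 105 kJ.

Reaction 1, by 105 kJ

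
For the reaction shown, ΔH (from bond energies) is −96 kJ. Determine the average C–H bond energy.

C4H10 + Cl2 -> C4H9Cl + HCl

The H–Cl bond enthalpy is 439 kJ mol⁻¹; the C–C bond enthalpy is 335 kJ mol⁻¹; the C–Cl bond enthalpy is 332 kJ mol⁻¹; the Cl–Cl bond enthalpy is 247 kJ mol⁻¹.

Let D be the C–H bond energy.
Σ(broken) = 3×335 + 10×D + 1×247 = 1252 + 10D
Σ(formed) = 3×335 + 1×332 + 9×D + 1×439 = 1776 + 9D
ΔH = Σ(broken) − Σ(formed) = (1252 + 10D) − (1776 + 9D) = −524 + D
Setting this equal to −96 kJ gives D = 428 kJ/mol.

D(C–H) ≈ 428 kJ/mol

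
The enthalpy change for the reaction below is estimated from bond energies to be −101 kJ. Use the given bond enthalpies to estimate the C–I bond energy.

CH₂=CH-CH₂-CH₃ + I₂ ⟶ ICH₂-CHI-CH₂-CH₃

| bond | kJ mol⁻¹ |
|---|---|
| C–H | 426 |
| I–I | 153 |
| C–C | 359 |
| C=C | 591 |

Let D be the C–I bond energy.
Σ(broken) = 2×359 + 8×426 + 1×591 + 1×153 = 4870
Σ(formed) = 3×359 + 8×426 + 2×D = 4485 + 2D
ΔH = Σ(broken) − Σ(formed) = (4870) − (4485 + 2D) = +385 − 2D
Setting this equal to −101 kJ gives 2D = 486, so D = 243 kJ/mol.

D(C–I) ≈ 243 kJ/mol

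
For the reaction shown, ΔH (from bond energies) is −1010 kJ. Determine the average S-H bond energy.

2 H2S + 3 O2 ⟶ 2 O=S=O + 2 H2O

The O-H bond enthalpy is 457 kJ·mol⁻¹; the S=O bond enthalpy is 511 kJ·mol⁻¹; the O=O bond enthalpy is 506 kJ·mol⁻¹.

D(S-H) ≈ 336 kJ/mol

Let D be the S-H bond energy.
Σ(broken) = 3×506 + 4×D = 1518 + 4D
Σ(formed) = 4×457 + 4×511 = 3872
ΔH = Σ(broken) − Σ(formed) = (1518 + 4D) − (3872) = −2354 + 4D
Setting this equal to −1010 kJ gives 4D = 1344, so D = 336 kJ/mol.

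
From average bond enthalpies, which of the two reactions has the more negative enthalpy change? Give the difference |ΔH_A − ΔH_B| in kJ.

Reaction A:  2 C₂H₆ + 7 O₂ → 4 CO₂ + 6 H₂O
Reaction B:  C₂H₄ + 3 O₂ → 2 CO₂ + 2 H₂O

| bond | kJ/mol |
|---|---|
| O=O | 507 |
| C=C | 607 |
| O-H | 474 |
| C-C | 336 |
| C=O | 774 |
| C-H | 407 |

Reaction A, by 1539 kJ

Reaction A:
  Bonds broken (reactants):
    C-C: 2 × 336 = 672
    C-H: 12 × 407 = 4884
    O=O: 7 × 507 = 3549
    Σ(broken) = 9105 kJ
  Bonds formed (products):
    C=O: 8 × 774 = 6192
    O-H: 12 × 474 = 5688
    Σ(formed) = 11880 kJ
  ΔH_A = 9105 − 11880 = −2775 kJ
Reaction B:
  Bonds broken (reactants):
    C-H: 4 × 407 = 1628
    C=C: 1 × 607 = 607
    O=O: 3 × 507 = 1521
    Σ(broken) = 3756 kJ
  Bonds formed (products):
    C=O: 4 × 774 = 3096
    O-H: 4 × 474 = 1896
    Σ(formed) = 4992 kJ
  ΔH_B = 3756 − 4992 = −1236 kJ
ΔH_A − ΔH_B = −1539 kJ, so reaction A has the more negative ΔH; |ΔH_A − ΔH_B| = 1539 kJ.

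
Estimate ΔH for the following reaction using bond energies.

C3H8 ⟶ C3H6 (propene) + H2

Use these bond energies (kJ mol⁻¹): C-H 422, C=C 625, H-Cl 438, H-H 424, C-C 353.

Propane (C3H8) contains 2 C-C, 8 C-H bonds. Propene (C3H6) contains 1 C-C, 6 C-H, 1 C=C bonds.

ΔH ≈ +148 kJ

Bonds broken (reactants):
  C-C: 2 × 353 = 706
  C-H: 8 × 422 = 3376
  Σ(broken) = 4082 kJ
Bonds formed (products):
  C-C: 1 × 353 = 353
  C-H: 6 × 422 = 2532
  C=C: 1 × 625 = 625
  H-H: 1 × 424 = 424
  Σ(formed) = 3934 kJ
ΔH = Σ(broken) − Σ(formed) = 4082 − 3934 = +148 kJ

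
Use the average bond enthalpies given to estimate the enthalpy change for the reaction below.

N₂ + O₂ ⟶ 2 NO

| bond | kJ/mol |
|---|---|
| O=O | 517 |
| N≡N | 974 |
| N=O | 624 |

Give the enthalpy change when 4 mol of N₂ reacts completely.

Bonds broken (reactants):
  N≡N: 1 × 974 = 974
  O=O: 1 × 517 = 517
  Σ(broken) = 1491 kJ
Bonds formed (products):
  N=O: 2 × 624 = 1248
  Σ(formed) = 1248 kJ
ΔH = Σ(broken) − Σ(formed) = 1491 − 1248 = +243 kJ
For 4× the reaction as written: 4 × (+243) = +972 kJ

ΔH = +972 kJ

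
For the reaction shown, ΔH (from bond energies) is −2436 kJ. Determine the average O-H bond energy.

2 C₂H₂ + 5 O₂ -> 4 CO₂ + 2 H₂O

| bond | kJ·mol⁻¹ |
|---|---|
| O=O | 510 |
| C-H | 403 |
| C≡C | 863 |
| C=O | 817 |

Let D be the O-H bond energy.
Σ(broken) = 2×863 + 4×403 + 5×510 = 5888
Σ(formed) = 8×817 + 4×D = 6536 + 4D
ΔH = Σ(broken) − Σ(formed) = (5888) − (6536 + 4D) = −648 − 4D
Setting this equal to −2436 kJ gives 4D = 1788, so D = 447 kJ/mol.

D(O-H) ≈ 447 kJ/mol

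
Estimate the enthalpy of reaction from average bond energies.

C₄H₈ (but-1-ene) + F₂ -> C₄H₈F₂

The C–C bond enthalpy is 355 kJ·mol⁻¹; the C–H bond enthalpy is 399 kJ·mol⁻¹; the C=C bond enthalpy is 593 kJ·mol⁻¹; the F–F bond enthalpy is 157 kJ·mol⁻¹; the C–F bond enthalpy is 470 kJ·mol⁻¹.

Bonds broken (reactants):
  C–C: 2 × 355 = 710
  C–H: 8 × 399 = 3192
  C=C: 1 × 593 = 593
  F–F: 1 × 157 = 157
  Σ(broken) = 4652 kJ
Bonds formed (products):
  C–C: 3 × 355 = 1065
  C–F: 2 × 470 = 940
  C–H: 8 × 399 = 3192
  Σ(formed) = 5197 kJ
ΔH = Σ(broken) − Σ(formed) = 4652 − 5197 = −545 kJ

ΔH ≈ −545 kJ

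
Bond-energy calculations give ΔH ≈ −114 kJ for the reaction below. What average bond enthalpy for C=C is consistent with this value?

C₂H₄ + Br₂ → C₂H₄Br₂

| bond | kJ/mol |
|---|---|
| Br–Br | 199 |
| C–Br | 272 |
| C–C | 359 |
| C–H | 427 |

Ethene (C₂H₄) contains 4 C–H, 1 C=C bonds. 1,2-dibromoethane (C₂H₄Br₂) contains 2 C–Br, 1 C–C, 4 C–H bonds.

D(C=C) ≈ 590 kJ/mol

Let D be the C=C bond energy.
Σ(broken) = 1×199 + 4×427 + 1×D = 1907 + D
Σ(formed) = 2×272 + 1×359 + 4×427 = 2611
ΔH = Σ(broken) − Σ(formed) = (1907 + D) − (2611) = −704 + D
Setting this equal to −114 kJ gives D = 590 kJ/mol.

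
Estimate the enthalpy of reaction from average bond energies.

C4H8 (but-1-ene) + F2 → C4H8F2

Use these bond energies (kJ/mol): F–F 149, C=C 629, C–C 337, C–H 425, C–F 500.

ΔH ≈ −559 kJ

Bonds broken (reactants):
  C–C: 2 × 337 = 674
  C–H: 8 × 425 = 3400
  C=C: 1 × 629 = 629
  F–F: 1 × 149 = 149
  Σ(broken) = 4852 kJ
Bonds formed (products):
  C–C: 3 × 337 = 1011
  C–F: 2 × 500 = 1000
  C–H: 8 × 425 = 3400
  Σ(formed) = 5411 kJ
ΔH = Σ(broken) − Σ(formed) = 4852 − 5411 = −559 kJ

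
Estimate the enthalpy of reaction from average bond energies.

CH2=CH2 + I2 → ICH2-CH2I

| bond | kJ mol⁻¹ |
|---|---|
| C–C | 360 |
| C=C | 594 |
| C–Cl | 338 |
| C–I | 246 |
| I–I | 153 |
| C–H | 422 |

ΔH ≈ −105 kJ

Bonds broken (reactants):
  C–H: 4 × 422 = 1688
  C=C: 1 × 594 = 594
  I–I: 1 × 153 = 153
  Σ(broken) = 2435 kJ
Bonds formed (products):
  C–C: 1 × 360 = 360
  C–H: 4 × 422 = 1688
  C–I: 2 × 246 = 492
  Σ(formed) = 2540 kJ
ΔH = Σ(broken) − Σ(formed) = 2435 − 2540 = −105 kJ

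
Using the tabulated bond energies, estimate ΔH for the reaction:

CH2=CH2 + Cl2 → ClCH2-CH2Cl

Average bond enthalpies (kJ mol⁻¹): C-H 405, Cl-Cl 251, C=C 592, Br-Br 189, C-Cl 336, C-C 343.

Bonds broken (reactants):
  C-H: 4 × 405 = 1620
  C=C: 1 × 592 = 592
  Cl-Cl: 1 × 251 = 251
  Σ(broken) = 2463 kJ
Bonds formed (products):
  C-C: 1 × 343 = 343
  C-Cl: 2 × 336 = 672
  C-H: 4 × 405 = 1620
  Σ(formed) = 2635 kJ
ΔH = Σ(broken) − Σ(formed) = 2463 − 2635 = −172 kJ

ΔH ≈ −172 kJ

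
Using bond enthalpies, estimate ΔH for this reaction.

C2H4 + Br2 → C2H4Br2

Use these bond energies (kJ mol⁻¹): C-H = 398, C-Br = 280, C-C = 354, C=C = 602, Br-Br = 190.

Bonds broken (reactants):
  Br-Br: 1 × 190 = 190
  C-H: 4 × 398 = 1592
  C=C: 1 × 602 = 602
  Σ(broken) = 2384 kJ
Bonds formed (products):
  C-Br: 2 × 280 = 560
  C-C: 1 × 354 = 354
  C-H: 4 × 398 = 1592
  Σ(formed) = 2506 kJ
ΔH = Σ(broken) − Σ(formed) = 2384 − 2506 = −122 kJ

ΔH ≈ −122 kJ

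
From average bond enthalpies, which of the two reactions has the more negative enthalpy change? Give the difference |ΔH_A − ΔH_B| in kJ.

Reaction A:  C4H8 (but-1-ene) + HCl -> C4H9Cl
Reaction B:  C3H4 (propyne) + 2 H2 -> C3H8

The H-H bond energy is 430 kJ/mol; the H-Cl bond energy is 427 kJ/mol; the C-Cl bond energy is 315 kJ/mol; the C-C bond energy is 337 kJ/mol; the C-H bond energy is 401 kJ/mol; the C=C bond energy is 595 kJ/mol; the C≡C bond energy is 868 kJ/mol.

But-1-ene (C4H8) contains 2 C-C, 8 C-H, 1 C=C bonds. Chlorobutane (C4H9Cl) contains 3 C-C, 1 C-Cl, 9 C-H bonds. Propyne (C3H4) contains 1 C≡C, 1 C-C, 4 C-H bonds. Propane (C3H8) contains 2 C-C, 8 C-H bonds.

Reaction B, by 182 kJ

Reaction A:
  Bonds broken (reactants):
    C-C: 2 × 337 = 674
    C-H: 8 × 401 = 3208
    C=C: 1 × 595 = 595
    H-Cl: 1 × 427 = 427
    Σ(broken) = 4904 kJ
  Bonds formed (products):
    C-C: 3 × 337 = 1011
    C-Cl: 1 × 315 = 315
    C-H: 9 × 401 = 3609
    Σ(formed) = 4935 kJ
  ΔH_A = 4904 − 4935 = −31 kJ
Reaction B:
  Bonds broken (reactants):
    C≡C: 1 × 868 = 868
    C-C: 1 × 337 = 337
    C-H: 4 × 401 = 1604
    H-H: 2 × 430 = 860
    Σ(broken) = 3669 kJ
  Bonds formed (products):
    C-C: 2 × 337 = 674
    C-H: 8 × 401 = 3208
    Σ(formed) = 3882 kJ
  ΔH_B = 3669 − 3882 = −213 kJ
ΔH_A − ΔH_B = +182 kJ, so reaction B has the more negative ΔH; |ΔH_A − ΔH_B| = 182 kJ.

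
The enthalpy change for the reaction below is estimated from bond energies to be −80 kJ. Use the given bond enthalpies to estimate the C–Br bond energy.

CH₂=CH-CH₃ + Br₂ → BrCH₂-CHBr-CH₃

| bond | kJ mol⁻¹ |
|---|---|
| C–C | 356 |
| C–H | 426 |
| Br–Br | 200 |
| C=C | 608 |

Let D be the C–Br bond energy.
Σ(broken) = 1×200 + 1×356 + 6×426 + 1×608 = 3720
Σ(formed) = 2×D + 2×356 + 6×426 = 3268 + 2D
ΔH = Σ(broken) − Σ(formed) = (3720) − (3268 + 2D) = +452 − 2D
Setting this equal to −80 kJ gives 2D = 532, so D = 266 kJ/mol.

D(C–Br) ≈ 266 kJ/mol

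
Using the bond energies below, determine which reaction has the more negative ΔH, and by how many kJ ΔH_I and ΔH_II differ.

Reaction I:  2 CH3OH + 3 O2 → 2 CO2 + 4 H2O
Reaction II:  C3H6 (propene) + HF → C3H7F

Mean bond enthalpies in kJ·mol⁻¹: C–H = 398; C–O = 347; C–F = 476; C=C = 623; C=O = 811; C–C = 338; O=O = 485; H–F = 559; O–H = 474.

Reaction I, by 1521 kJ

Reaction I:
  Bonds broken (reactants):
    C–H: 6 × 398 = 2388
    C–O: 2 × 347 = 694
    O–H: 2 × 474 = 948
    O=O: 3 × 485 = 1455
    Σ(broken) = 5485 kJ
  Bonds formed (products):
    C=O: 4 × 811 = 3244
    O–H: 8 × 474 = 3792
    Σ(formed) = 7036 kJ
  ΔH_I = 5485 − 7036 = −1551 kJ
Reaction II:
  Bonds broken (reactants):
    C–C: 1 × 338 = 338
    C–H: 6 × 398 = 2388
    C=C: 1 × 623 = 623
    H–F: 1 × 559 = 559
    Σ(broken) = 3908 kJ
  Bonds formed (products):
    C–C: 2 × 338 = 676
    C–F: 1 × 476 = 476
    C–H: 7 × 398 = 2786
    Σ(formed) = 3938 kJ
  ΔH_II = 3908 − 3938 = −30 kJ
ΔH_I − ΔH_II = −1521 kJ, so reaction I has the more negative ΔH; |ΔH_I − ΔH_II| = 1521 kJ.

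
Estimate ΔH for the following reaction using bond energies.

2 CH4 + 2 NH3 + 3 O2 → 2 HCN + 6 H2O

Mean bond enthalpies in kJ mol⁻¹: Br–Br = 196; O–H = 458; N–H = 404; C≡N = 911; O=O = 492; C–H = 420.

Bonds broken (reactants):
  C–H: 8 × 420 = 3360
  N–H: 6 × 404 = 2424
  O=O: 3 × 492 = 1476
  Σ(broken) = 7260 kJ
Bonds formed (products):
  C≡N: 2 × 911 = 1822
  C–H: 2 × 420 = 840
  O–H: 12 × 458 = 5496
  Σ(formed) = 8158 kJ
ΔH = Σ(broken) − Σ(formed) = 7260 − 8158 = −898 kJ

ΔH ≈ −898 kJ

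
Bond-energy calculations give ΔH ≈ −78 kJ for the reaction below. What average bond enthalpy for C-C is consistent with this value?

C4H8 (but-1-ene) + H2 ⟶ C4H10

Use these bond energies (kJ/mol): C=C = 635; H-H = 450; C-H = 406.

Let D be the C-C bond energy.
Σ(broken) = 2×D + 8×406 + 1×635 + 1×450 = 4333 + 2D
Σ(formed) = 3×D + 10×406 = 4060 + 3D
ΔH = Σ(broken) − Σ(formed) = (4333 + 2D) − (4060 + 3D) = +273 − D
Setting this equal to −78 kJ gives D = 351 kJ/mol.

D(C-C) ≈ 351 kJ/mol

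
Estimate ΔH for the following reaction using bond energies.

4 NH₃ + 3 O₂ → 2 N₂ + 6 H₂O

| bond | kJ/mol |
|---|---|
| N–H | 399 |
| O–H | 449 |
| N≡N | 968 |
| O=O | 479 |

ΔH ≈ −1099 kJ

Bonds broken (reactants):
  N–H: 12 × 399 = 4788
  O=O: 3 × 479 = 1437
  Σ(broken) = 6225 kJ
Bonds formed (products):
  N≡N: 2 × 968 = 1936
  O–H: 12 × 449 = 5388
  Σ(formed) = 7324 kJ
ΔH = Σ(broken) − Σ(formed) = 6225 − 7324 = −1099 kJ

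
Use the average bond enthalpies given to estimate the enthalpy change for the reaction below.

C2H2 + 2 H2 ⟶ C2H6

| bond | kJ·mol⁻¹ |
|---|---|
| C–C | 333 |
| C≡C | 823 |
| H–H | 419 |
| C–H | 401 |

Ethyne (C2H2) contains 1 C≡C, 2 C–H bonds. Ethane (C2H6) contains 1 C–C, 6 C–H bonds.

ΔH ≈ −276 kJ

Bonds broken (reactants):
  C≡C: 1 × 823 = 823
  C–H: 2 × 401 = 802
  H–H: 2 × 419 = 838
  Σ(broken) = 2463 kJ
Bonds formed (products):
  C–C: 1 × 333 = 333
  C–H: 6 × 401 = 2406
  Σ(formed) = 2739 kJ
ΔH = Σ(broken) − Σ(formed) = 2463 − 2739 = −276 kJ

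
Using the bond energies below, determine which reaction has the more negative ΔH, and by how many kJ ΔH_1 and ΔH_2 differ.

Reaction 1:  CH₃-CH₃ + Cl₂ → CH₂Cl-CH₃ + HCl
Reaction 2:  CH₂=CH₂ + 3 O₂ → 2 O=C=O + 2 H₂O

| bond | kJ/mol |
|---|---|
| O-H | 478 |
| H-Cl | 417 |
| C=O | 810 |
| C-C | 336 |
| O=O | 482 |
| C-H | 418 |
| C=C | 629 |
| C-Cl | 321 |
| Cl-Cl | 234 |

Reaction 1:
  Bonds broken (reactants):
    C-C: 1 × 336 = 336
    C-H: 6 × 418 = 2508
    Cl-Cl: 1 × 234 = 234
    Σ(broken) = 3078 kJ
  Bonds formed (products):
    C-C: 1 × 336 = 336
    C-Cl: 1 × 321 = 321
    C-H: 5 × 418 = 2090
    H-Cl: 1 × 417 = 417
    Σ(formed) = 3164 kJ
  ΔH_1 = 3078 − 3164 = −86 kJ
Reaction 2:
  Bonds broken (reactants):
    C-H: 4 × 418 = 1672
    C=C: 1 × 629 = 629
    O=O: 3 × 482 = 1446
    Σ(broken) = 3747 kJ
  Bonds formed (products):
    C=O: 4 × 810 = 3240
    O-H: 4 × 478 = 1912
    Σ(formed) = 5152 kJ
  ΔH_2 = 3747 − 5152 = −1405 kJ
ΔH_1 − ΔH_2 = +1319 kJ, so reaction 2 has the more negative ΔH; |ΔH_1 − ΔH_2| = 1319 kJ.

Reaction 2, by 1319 kJ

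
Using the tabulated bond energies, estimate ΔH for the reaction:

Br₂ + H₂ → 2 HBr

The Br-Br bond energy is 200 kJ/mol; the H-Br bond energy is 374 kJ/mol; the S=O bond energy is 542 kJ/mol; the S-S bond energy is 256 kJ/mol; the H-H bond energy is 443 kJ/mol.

Bonds broken (reactants):
  Br-Br: 1 × 200 = 200
  H-H: 1 × 443 = 443
  Σ(broken) = 643 kJ
Bonds formed (products):
  H-Br: 2 × 374 = 748
  Σ(formed) = 748 kJ
ΔH = Σ(broken) − Σ(formed) = 643 − 748 = −105 kJ

ΔH ≈ −105 kJ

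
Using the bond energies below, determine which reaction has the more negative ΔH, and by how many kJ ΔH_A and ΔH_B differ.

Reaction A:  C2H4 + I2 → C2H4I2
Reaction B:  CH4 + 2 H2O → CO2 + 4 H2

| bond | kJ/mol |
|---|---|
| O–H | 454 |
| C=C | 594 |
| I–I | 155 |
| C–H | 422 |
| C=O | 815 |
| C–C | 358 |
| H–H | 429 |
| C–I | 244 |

Reaction A:
  Bonds broken (reactants):
    C–H: 4 × 422 = 1688
    C=C: 1 × 594 = 594
    I–I: 1 × 155 = 155
    Σ(broken) = 2437 kJ
  Bonds formed (products):
    C–C: 1 × 358 = 358
    C–H: 4 × 422 = 1688
    C–I: 2 × 244 = 488
    Σ(formed) = 2534 kJ
  ΔH_A = 2437 − 2534 = −97 kJ
Reaction B:
  Bonds broken (reactants):
    C–H: 4 × 422 = 1688
    O–H: 4 × 454 = 1816
    Σ(broken) = 3504 kJ
  Bonds formed (products):
    C=O: 2 × 815 = 1630
    H–H: 4 × 429 = 1716
    Σ(formed) = 3346 kJ
  ΔH_B = 3504 − 3346 = +158 kJ
ΔH_A − ΔH_B = −255 kJ, so reaction A has the more negative ΔH; |ΔH_A − ΔH_B| = 255 kJ.

Reaction A, by 255 kJ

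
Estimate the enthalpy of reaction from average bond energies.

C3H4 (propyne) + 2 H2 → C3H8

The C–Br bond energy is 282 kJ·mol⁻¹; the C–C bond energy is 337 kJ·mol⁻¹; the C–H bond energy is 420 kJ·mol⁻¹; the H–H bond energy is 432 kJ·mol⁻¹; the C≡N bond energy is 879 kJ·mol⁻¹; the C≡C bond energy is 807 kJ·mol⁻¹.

Bonds broken (reactants):
  C≡C: 1 × 807 = 807
  C–C: 1 × 337 = 337
  C–H: 4 × 420 = 1680
  H–H: 2 × 432 = 864
  Σ(broken) = 3688 kJ
Bonds formed (products):
  C–C: 2 × 337 = 674
  C–H: 8 × 420 = 3360
  Σ(formed) = 4034 kJ
ΔH = Σ(broken) − Σ(formed) = 3688 − 4034 = −346 kJ

ΔH ≈ −346 kJ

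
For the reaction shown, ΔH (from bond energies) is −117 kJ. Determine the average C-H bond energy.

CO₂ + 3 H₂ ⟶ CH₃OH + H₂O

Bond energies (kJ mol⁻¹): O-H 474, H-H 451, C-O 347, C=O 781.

Let D be the C-H bond energy.
Σ(broken) = 2×781 + 3×451 = 2915
Σ(formed) = 3×D + 1×347 + 3×474 = 1769 + 3D
ΔH = Σ(broken) − Σ(formed) = (2915) − (1769 + 3D) = +1146 − 3D
Setting this equal to −117 kJ gives 3D = 1263, so D = 421 kJ/mol.

D(C-H) ≈ 421 kJ/mol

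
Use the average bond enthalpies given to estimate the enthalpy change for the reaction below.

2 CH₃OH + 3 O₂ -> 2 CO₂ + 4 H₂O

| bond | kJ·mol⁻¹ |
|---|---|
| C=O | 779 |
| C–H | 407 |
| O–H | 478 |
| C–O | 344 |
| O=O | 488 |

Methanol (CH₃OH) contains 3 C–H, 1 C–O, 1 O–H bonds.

ΔH ≈ −1390 kJ

Bonds broken (reactants):
  C–H: 6 × 407 = 2442
  C–O: 2 × 344 = 688
  O–H: 2 × 478 = 956
  O=O: 3 × 488 = 1464
  Σ(broken) = 5550 kJ
Bonds formed (products):
  C=O: 4 × 779 = 3116
  O–H: 8 × 478 = 3824
  Σ(formed) = 6940 kJ
ΔH = Σ(broken) − Σ(formed) = 5550 − 6940 = −1390 kJ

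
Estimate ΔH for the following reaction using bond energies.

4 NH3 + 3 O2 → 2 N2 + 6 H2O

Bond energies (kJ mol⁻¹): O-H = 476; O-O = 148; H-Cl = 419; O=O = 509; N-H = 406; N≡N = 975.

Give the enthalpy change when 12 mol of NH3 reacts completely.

Bonds broken (reactants):
  N-H: 12 × 406 = 4872
  O=O: 3 × 509 = 1527
  Σ(broken) = 6399 kJ
Bonds formed (products):
  N≡N: 2 × 975 = 1950
  O-H: 12 × 476 = 5712
  Σ(formed) = 7662 kJ
ΔH = Σ(broken) − Σ(formed) = 6399 − 7662 = −1263 kJ
For 3× the reaction as written: 3 × (−1263) = −3789 kJ

ΔH = −3789 kJ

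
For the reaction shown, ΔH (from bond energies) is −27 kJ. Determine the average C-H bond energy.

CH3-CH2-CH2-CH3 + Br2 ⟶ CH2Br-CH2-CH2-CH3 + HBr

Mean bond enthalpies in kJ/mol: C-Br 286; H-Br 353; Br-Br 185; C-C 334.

D(C-H) ≈ 427 kJ/mol

Let D be the C-H bond energy.
Σ(broken) = 1×185 + 3×334 + 10×D = 1187 + 10D
Σ(formed) = 1×286 + 3×334 + 9×D + 1×353 = 1641 + 9D
ΔH = Σ(broken) − Σ(formed) = (1187 + 10D) − (1641 + 9D) = −454 + D
Setting this equal to −27 kJ gives D = 427 kJ/mol.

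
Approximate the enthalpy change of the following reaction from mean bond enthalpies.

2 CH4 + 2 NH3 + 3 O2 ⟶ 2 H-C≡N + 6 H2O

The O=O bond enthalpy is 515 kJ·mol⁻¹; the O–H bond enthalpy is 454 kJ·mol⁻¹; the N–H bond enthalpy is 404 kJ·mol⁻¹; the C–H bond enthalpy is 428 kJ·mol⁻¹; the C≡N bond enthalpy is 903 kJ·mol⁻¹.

Bonds broken (reactants):
  C–H: 8 × 428 = 3424
  N–H: 6 × 404 = 2424
  O=O: 3 × 515 = 1545
  Σ(broken) = 7393 kJ
Bonds formed (products):
  C≡N: 2 × 903 = 1806
  C–H: 2 × 428 = 856
  O–H: 12 × 454 = 5448
  Σ(formed) = 8110 kJ
ΔH = Σ(broken) − Σ(formed) = 7393 − 8110 = −717 kJ

ΔH ≈ −717 kJ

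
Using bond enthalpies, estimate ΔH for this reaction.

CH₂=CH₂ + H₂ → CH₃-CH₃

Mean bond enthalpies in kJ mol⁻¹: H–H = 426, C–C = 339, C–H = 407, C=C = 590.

Bonds broken (reactants):
  C–H: 4 × 407 = 1628
  C=C: 1 × 590 = 590
  H–H: 1 × 426 = 426
  Σ(broken) = 2644 kJ
Bonds formed (products):
  C–C: 1 × 339 = 339
  C–H: 6 × 407 = 2442
  Σ(formed) = 2781 kJ
ΔH = Σ(broken) − Σ(formed) = 2644 − 2781 = −137 kJ

ΔH ≈ −137 kJ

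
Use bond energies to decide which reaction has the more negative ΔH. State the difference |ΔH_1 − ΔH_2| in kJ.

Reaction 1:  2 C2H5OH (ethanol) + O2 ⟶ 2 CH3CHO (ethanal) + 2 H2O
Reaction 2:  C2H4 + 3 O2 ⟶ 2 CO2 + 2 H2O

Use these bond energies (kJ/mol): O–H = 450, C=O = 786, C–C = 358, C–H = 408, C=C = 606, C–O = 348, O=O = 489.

Reaction 2, by 768 kJ

Reaction 1:
  Bonds broken (reactants):
    C–C: 2 × 358 = 716
    C–H: 10 × 408 = 4080
    C–O: 2 × 348 = 696
    O–H: 2 × 450 = 900
    O=O: 1 × 489 = 489
    Σ(broken) = 6881 kJ
  Bonds formed (products):
    C–C: 2 × 358 = 716
    C–H: 8 × 408 = 3264
    C=O: 2 × 786 = 1572
    O–H: 4 × 450 = 1800
    Σ(formed) = 7352 kJ
  ΔH_1 = 6881 − 7352 = −471 kJ
Reaction 2:
  Bonds broken (reactants):
    C–H: 4 × 408 = 1632
    C=C: 1 × 606 = 606
    O=O: 3 × 489 = 1467
    Σ(broken) = 3705 kJ
  Bonds formed (products):
    C=O: 4 × 786 = 3144
    O–H: 4 × 450 = 1800
    Σ(formed) = 4944 kJ
  ΔH_2 = 3705 − 4944 = −1239 kJ
ΔH_1 − ΔH_2 = +768 kJ, so reaction 2 has the more negative ΔH; |ΔH_1 − ΔH_2| = 768 kJ.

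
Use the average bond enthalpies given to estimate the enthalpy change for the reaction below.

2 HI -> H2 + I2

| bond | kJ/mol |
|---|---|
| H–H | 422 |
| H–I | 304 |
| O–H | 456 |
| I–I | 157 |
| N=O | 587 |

Bonds broken (reactants):
  H–I: 2 × 304 = 608
  Σ(broken) = 608 kJ
Bonds formed (products):
  H–H: 1 × 422 = 422
  I–I: 1 × 157 = 157
  Σ(formed) = 579 kJ
ΔH = Σ(broken) − Σ(formed) = 608 − 579 = +29 kJ

ΔH ≈ +29 kJ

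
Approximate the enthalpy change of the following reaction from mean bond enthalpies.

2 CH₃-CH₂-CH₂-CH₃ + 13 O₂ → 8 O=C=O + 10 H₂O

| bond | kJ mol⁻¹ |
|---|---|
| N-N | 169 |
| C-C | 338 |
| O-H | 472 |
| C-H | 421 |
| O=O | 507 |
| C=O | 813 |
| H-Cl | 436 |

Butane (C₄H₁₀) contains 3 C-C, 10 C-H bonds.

Bonds broken (reactants):
  C-C: 6 × 338 = 2028
  C-H: 20 × 421 = 8420
  O=O: 13 × 507 = 6591
  Σ(broken) = 17039 kJ
Bonds formed (products):
  C=O: 16 × 813 = 13008
  O-H: 20 × 472 = 9440
  Σ(formed) = 22448 kJ
ΔH = Σ(broken) − Σ(formed) = 17039 − 22448 = −5409 kJ

ΔH ≈ −5409 kJ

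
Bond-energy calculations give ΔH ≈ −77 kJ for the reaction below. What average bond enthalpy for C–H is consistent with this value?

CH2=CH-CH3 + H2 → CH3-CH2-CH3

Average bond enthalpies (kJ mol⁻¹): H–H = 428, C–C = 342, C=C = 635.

D(C–H) ≈ 399 kJ/mol

Let D be the C–H bond energy.
Σ(broken) = 1×342 + 6×D + 1×635 + 1×428 = 1405 + 6D
Σ(formed) = 2×342 + 8×D = 684 + 8D
ΔH = Σ(broken) − Σ(formed) = (1405 + 6D) − (684 + 8D) = +721 − 2D
Setting this equal to −77 kJ gives 2D = 798, so D = 399 kJ/mol.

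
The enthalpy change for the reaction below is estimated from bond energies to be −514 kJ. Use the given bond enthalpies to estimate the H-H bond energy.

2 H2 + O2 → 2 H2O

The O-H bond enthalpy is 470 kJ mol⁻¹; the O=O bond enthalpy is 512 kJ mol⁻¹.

Let D be the H-H bond energy.
Σ(broken) = 2×D + 1×512 = 512 + 2D
Σ(formed) = 4×470 = 1880
ΔH = Σ(broken) − Σ(formed) = (512 + 2D) − (1880) = −1368 + 2D
Setting this equal to −514 kJ gives 2D = 854, so D = 427 kJ/mol.

D(H-H) ≈ 427 kJ/mol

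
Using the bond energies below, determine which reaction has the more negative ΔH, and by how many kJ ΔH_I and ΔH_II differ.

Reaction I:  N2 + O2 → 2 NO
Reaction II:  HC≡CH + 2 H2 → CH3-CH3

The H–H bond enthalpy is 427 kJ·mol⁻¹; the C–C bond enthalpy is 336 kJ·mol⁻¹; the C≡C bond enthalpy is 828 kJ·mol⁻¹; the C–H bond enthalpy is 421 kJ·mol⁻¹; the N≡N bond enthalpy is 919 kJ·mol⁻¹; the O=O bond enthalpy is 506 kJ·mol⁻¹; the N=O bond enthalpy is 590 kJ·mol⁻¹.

Reaction I:
  Bonds broken (reactants):
    N≡N: 1 × 919 = 919
    O=O: 1 × 506 = 506
    Σ(broken) = 1425 kJ
  Bonds formed (products):
    N=O: 2 × 590 = 1180
    Σ(formed) = 1180 kJ
  ΔH_I = 1425 − 1180 = +245 kJ
Reaction II:
  Bonds broken (reactants):
    C≡C: 1 × 828 = 828
    C–H: 2 × 421 = 842
    H–H: 2 × 427 = 854
    Σ(broken) = 2524 kJ
  Bonds formed (products):
    C–C: 1 × 336 = 336
    C–H: 6 × 421 = 2526
    Σ(formed) = 2862 kJ
  ΔH_II = 2524 − 2862 = −338 kJ
ΔH_I − ΔH_II = +583 kJ, so reaction II has the more negative ΔH; |ΔH_I − ΔH_II| = 583 kJ.

Reaction II, by 583 kJ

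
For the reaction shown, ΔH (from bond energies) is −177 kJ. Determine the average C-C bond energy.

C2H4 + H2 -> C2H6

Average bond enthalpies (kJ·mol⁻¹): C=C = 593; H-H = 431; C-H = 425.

D(C-C) ≈ 351 kJ/mol

Let D be the C-C bond energy.
Σ(broken) = 4×425 + 1×593 + 1×431 = 2724
Σ(formed) = 1×D + 6×425 = 2550 + D
ΔH = Σ(broken) − Σ(formed) = (2724) − (2550 + D) = +174 − D
Setting this equal to −177 kJ gives D = 351 kJ/mol.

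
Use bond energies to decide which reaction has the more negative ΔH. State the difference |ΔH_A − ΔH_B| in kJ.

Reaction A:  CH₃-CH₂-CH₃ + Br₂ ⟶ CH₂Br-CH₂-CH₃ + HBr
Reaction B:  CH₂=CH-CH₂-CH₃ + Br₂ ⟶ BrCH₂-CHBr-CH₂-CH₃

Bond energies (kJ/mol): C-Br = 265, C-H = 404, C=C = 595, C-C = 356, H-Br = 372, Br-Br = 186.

Reaction A:
  Bonds broken (reactants):
    Br-Br: 1 × 186 = 186
    C-C: 2 × 356 = 712
    C-H: 8 × 404 = 3232
    Σ(broken) = 4130 kJ
  Bonds formed (products):
    C-Br: 1 × 265 = 265
    C-C: 2 × 356 = 712
    C-H: 7 × 404 = 2828
    H-Br: 1 × 372 = 372
    Σ(formed) = 4177 kJ
  ΔH_A = 4130 − 4177 = −47 kJ
Reaction B:
  Bonds broken (reactants):
    Br-Br: 1 × 186 = 186
    C-C: 2 × 356 = 712
    C-H: 8 × 404 = 3232
    C=C: 1 × 595 = 595
    Σ(broken) = 4725 kJ
  Bonds formed (products):
    C-Br: 2 × 265 = 530
    C-C: 3 × 356 = 1068
    C-H: 8 × 404 = 3232
    Σ(formed) = 4830 kJ
  ΔH_B = 4725 − 4830 = −105 kJ
ΔH_A − ΔH_B = +58 kJ, so reaction B has the more negative ΔH; |ΔH_A − ΔH_B| = 58 kJ.

Reaction B, by 58 kJ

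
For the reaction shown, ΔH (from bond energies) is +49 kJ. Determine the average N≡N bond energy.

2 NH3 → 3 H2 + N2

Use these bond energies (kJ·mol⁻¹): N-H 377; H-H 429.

Let D be the N≡N bond energy.
Σ(broken) = 6×377 = 2262
Σ(formed) = 3×429 + 1×D = 1287 + D
ΔH = Σ(broken) − Σ(formed) = (2262) − (1287 + D) = +975 − D
Setting this equal to +49 kJ gives D = 926 kJ/mol.

D(N≡N) ≈ 926 kJ/mol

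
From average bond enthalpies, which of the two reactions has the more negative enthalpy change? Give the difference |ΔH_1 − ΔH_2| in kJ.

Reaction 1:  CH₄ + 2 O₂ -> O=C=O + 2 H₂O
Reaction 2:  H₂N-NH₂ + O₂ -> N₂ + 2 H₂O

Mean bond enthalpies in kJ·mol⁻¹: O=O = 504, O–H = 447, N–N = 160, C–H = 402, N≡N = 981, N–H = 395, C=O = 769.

Reaction 1, by 185 kJ

Reaction 1:
  Bonds broken (reactants):
    C–H: 4 × 402 = 1608
    O=O: 2 × 504 = 1008
    Σ(broken) = 2616 kJ
  Bonds formed (products):
    C=O: 2 × 769 = 1538
    O–H: 4 × 447 = 1788
    Σ(formed) = 3326 kJ
  ΔH_1 = 2616 − 3326 = −710 kJ
Reaction 2:
  Bonds broken (reactants):
    N–H: 4 × 395 = 1580
    N–N: 1 × 160 = 160
    O=O: 1 × 504 = 504
    Σ(broken) = 2244 kJ
  Bonds formed (products):
    N≡N: 1 × 981 = 981
    O–H: 4 × 447 = 1788
    Σ(formed) = 2769 kJ
  ΔH_2 = 2244 − 2769 = −525 kJ
ΔH_1 − ΔH_2 = −185 kJ, so reaction 1 has the more negative ΔH; |ΔH_1 − ΔH_2| = 185 kJ.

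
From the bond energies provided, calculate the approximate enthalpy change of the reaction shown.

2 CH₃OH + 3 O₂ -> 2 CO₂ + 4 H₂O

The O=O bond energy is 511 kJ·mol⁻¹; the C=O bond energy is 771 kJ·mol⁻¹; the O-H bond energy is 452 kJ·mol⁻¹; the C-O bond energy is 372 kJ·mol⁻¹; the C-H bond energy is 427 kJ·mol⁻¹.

ΔH ≈ −957 kJ

Bonds broken (reactants):
  C-H: 6 × 427 = 2562
  C-O: 2 × 372 = 744
  O-H: 2 × 452 = 904
  O=O: 3 × 511 = 1533
  Σ(broken) = 5743 kJ
Bonds formed (products):
  C=O: 4 × 771 = 3084
  O-H: 8 × 452 = 3616
  Σ(formed) = 6700 kJ
ΔH = Σ(broken) − Σ(formed) = 5743 − 6700 = −957 kJ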